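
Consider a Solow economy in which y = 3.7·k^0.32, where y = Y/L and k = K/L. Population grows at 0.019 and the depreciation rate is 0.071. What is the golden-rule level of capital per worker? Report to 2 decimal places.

Break-even investment rate: n + δ = 0.019 + 0.071 = 0.09.
Maximizing c = f(k) − (n+δ)·k gives f'(k) = n+δ, i.e. 0.32·3.7·k^(0.32−1) = 0.09, so k_gold = (0.32·3.7/0.09)^(1/0.68) ≈ 44.2332.

k_gold ≈ 44.23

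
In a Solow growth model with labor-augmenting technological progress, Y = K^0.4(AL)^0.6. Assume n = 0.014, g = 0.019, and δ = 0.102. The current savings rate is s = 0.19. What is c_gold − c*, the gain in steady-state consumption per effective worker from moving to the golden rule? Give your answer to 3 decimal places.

Δc ≈ 0.220

Break-even investment rate: n + g + δ = 0.014 + 0.019 + 0.102 = 0.135.
Current steady state (s = 0.19): k* = (0.19/0.135)^(1/0.6) ≈ 1.7675, y* = 1.7675^0.4 ≈ 1.2559, c* = (1−0.19)·1.2559 ≈ 1.0173.
Setting f'(k) = n+g+δ gives 0.4·k^(0.4−1) = 0.135, hence k_gold = (0.4/0.135)^(1/0.6) ≈ 6.1124.
y_gold = 6.1124^0.4 ≈ 2.0629, c_gold = y_gold − 0.135·k_gold ≈ 1.2378.
Gain: Δc = 1.2378 − 1.0173 ≈ 0.2205.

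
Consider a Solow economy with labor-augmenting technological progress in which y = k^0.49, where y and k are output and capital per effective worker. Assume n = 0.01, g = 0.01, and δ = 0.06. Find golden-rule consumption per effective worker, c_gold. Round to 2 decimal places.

c_gold ≈ 2.91

n + g + δ = 0.01 + 0.01 + 0.06 = 0.08.
Golden rule sets MPK = n+g+δ: 0.49·k^(0.49−1) = 0.08, so k_gold = (0.49/0.08)^(1/0.51) ≈ 34.9418.
y_gold = 34.9418^0.49 ≈ 5.7048.
c_gold = y_gold − (n+g+δ)·k_gold = 5.7048 − 0.08·34.9418 ≈ 2.9094.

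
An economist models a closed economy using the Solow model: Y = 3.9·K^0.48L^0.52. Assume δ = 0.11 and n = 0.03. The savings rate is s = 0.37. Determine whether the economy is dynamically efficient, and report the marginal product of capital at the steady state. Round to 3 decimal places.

Break-even investment rate: n + δ = 0.03 + 0.11 = 0.14.
Steady-state k*: s·A·k^0.48 = 0.14·k gives k* = (0.37·3.9/0.14)^(1/0.52) ≈ 88.7857.
MPK = 0.48·3.9·88.7857^(-0.52) ≈ 0.1816.
MPK > n+δ = 0.14, so the economy is dynamically efficient (under-saving).

dynamically efficient; MPK ≈ 0.182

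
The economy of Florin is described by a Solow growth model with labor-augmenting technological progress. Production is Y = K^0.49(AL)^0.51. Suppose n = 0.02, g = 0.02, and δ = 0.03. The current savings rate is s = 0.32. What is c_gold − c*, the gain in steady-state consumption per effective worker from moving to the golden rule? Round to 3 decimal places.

Δc ≈ 0.379

Break-even investment rate: n + g + δ = 0.02 + 0.02 + 0.03 = 0.07.
Current steady state (s = 0.32): k* = (0.32/0.07)^(1/0.51) ≈ 19.6888, y* = 19.6888^0.49 ≈ 4.3069, c* = (1−0.32)·4.3069 ≈ 2.9287.
Maximizing c = f(k) − (n+g+δ)·k gives f'(k) = n+g+δ, i.e. 0.49·k^(0.49−1) = 0.07, so k_gold = (0.49/0.07)^(1/0.51) ≈ 45.3999.
y_gold = 45.3999^0.49 ≈ 6.4857, c_gold = y_gold − 0.07·k_gold ≈ 3.3077.
Gain: Δc = 3.3077 − 2.9287 ≈ 0.3790.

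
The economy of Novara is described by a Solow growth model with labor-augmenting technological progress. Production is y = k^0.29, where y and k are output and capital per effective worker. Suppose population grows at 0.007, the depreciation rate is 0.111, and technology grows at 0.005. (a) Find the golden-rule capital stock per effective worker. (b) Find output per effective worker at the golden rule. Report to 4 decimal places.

The effective depreciation rate is n + g + δ = 0.007 + 0.005 + 0.111 = 0.123.
Setting f'(k) = n+g+δ gives 0.29·k^(0.29−1) = 0.123, hence k_gold = (0.29/0.123)^(1/0.71) ≈ 3.3469.
y_gold = 3.3469^0.29 ≈ 1.4195.

(a) k_gold ≈ 3.3469; (b) y_gold ≈ 1.4195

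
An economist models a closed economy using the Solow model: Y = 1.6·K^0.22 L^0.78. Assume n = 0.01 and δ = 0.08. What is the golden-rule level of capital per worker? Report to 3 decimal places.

n + δ = 0.01 + 0.08 = 0.09.
Setting f'(k) = n+δ gives 0.22·1.6·k^(0.22−1) = 0.09, hence k_gold = (0.22·1.6/0.09)^(1/0.78) ≈ 5.7459.

k_gold ≈ 5.746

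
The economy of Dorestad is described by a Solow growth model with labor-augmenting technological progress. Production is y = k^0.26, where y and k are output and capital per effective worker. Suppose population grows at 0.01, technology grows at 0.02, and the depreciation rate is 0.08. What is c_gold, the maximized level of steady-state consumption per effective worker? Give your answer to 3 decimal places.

n + g + δ = 0.01 + 0.02 + 0.08 = 0.11.
Setting f'(k) = n+g+δ gives 0.26·k^(0.26−1) = 0.11, hence k_gold = (0.26/0.11)^(1/0.74) ≈ 3.1977.
y_gold = 3.1977^0.26 ≈ 1.3529.
c_gold = y_gold − (n+g+δ)·k_gold = 1.3529 − 0.11·3.1977 ≈ 1.0011.

c_gold ≈ 1.001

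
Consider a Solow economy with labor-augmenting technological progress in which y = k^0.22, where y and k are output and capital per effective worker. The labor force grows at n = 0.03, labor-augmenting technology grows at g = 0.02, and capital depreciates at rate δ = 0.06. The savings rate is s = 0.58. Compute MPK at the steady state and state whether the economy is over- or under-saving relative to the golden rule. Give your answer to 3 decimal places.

The effective depreciation rate is n + g + δ = 0.03 + 0.02 + 0.06 = 0.11.
Steady-state k*: s·k^0.22 = 0.11·k gives k* = (0.58/0.11)^(1/0.78) ≈ 8.4273.
MPK = 0.22·8.4273^(-0.78) ≈ 0.0417.
MPK < n+g+δ = 0.11, so the economy is dynamically inefficient (over-saving).

over-saving; MPK ≈ 0.042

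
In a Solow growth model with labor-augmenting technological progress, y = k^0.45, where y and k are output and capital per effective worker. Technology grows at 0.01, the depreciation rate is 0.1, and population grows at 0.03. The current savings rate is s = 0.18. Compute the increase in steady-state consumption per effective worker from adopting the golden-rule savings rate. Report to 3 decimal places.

Δc ≈ 0.423

n + g + δ = 0.03 + 0.01 + 0.1 = 0.14.
Current steady state (s = 0.18): k* = (0.18/0.14)^(1/0.55) ≈ 1.5792, y* = 1.5792^0.45 ≈ 1.2283, c* = (1−0.18)·1.2283 ≈ 1.0072.
Golden rule sets MPK = n+g+δ: 0.45·k^(0.45−1) = 0.14, so k_gold = (0.45/0.14)^(1/0.55) ≈ 8.3555.
y_gold = 8.3555^0.45 ≈ 2.5995, c_gold = y_gold − 0.14·k_gold ≈ 1.4297.
Gain: Δc = 1.4297 − 1.0072 ≈ 0.4225.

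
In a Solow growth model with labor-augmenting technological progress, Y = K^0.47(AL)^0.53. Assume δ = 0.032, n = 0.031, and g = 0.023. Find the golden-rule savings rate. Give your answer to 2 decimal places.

n + g + δ = 0.031 + 0.023 + 0.032 = 0.086.
At the golden rule MPK = n+g+δ, and in any Cobb-Douglas steady state s = (n+g+δ)·k/y = MPK·k/y = capital's share 0.47.

s_gold = 0.47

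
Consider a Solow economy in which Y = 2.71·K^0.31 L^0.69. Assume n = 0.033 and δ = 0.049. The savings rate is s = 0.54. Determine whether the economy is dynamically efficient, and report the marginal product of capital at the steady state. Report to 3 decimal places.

Capital per worker breaks even when investment replaces (n + δ)·k; here n + δ = 0.082.
Steady-state k*: s·A·k^0.31 = 0.082·k gives k* = (0.54·2.71/0.082)^(1/0.69) ≈ 65.1387.
MPK = 0.31·2.71·65.1387^(-0.69) ≈ 0.0471.
MPK < n+δ = 0.082, so the economy is dynamically inefficient (over-saving).

dynamically inefficient; MPK ≈ 0.047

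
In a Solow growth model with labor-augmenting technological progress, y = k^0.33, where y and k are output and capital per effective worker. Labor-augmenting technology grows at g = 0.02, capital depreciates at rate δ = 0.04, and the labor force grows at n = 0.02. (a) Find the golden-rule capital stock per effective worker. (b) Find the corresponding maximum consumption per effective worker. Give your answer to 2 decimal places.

(a) k_gold ≈ 8.29; (b) c_gold ≈ 1.35

Break-even investment rate: n + g + δ = 0.02 + 0.02 + 0.04 = 0.08.
Setting f'(k) = n+g+δ gives 0.33·k^(0.33−1) = 0.08, hence k_gold = (0.33/0.08)^(1/0.67) ≈ 8.2898.
y_gold = 8.2898^0.33 ≈ 2.0096; c_gold = y_gold − 0.08·k_gold ≈ 1.3465.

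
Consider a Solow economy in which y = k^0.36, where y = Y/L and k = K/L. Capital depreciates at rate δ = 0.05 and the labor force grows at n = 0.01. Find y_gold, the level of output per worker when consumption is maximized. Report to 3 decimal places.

Capital per worker breaks even when investment replaces (n + δ)·k; here n + δ = 0.06.
Setting f'(k) = n+δ gives 0.36·k^(0.36−1) = 0.06, hence k_gold = (0.36/0.06)^(1/0.64) ≈ 16.4385.
Output: y_gold = k_gold^0.36 = 16.4385^0.36 ≈ 2.7397.

y_gold ≈ 2.740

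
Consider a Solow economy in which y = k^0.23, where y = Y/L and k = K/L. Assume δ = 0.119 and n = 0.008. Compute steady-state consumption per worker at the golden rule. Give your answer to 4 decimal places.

n + δ = 0.008 + 0.119 = 0.127.
At the golden rule the marginal product of capital equals n+δ: 0.23·k^(0.23−1) = 0.127. Solving, k_gold = (0.23/0.127)^(1/0.77) ≈ 2.1626.
y_gold = 2.1626^0.23 ≈ 1.1941.
c_gold = y_gold − (n+δ)·k_gold = 1.1941 − 0.127·2.1626 ≈ 0.9195.

c_gold ≈ 0.9195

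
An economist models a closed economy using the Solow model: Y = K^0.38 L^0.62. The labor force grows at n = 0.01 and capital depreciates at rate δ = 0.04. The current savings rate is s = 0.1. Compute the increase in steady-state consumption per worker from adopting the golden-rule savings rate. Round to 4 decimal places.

n + δ = 0.01 + 0.04 = 0.05.
Current steady state (s = 0.1): k* = (0.1/0.05)^(1/0.62) ≈ 3.0587, y* = 3.0587^0.38 ≈ 1.5293, c* = (1−0.1)·1.5293 ≈ 1.3764.
Maximizing c = f(k) − (n+δ)·k gives f'(k) = n+δ, i.e. 0.38·k^(0.38−1) = 0.05, so k_gold = (0.38/0.05)^(1/0.62) ≈ 26.3431.
y_gold = 26.3431^0.38 ≈ 3.4662, c_gold = y_gold − 0.05·k_gold ≈ 2.1490.
Gain: Δc = 2.1490 − 1.3764 ≈ 0.7726.

Δc ≈ 0.7726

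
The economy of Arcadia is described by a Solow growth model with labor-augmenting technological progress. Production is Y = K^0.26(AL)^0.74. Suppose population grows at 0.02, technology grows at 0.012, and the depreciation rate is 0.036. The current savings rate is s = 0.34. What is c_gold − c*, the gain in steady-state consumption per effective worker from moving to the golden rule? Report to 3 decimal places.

The effective depreciation rate is n + g + δ = 0.02 + 0.012 + 0.036 = 0.068.
Current steady state (s = 0.34): k* = (0.34/0.068)^(1/0.74) ≈ 8.8014, y* = 8.8014^0.26 ≈ 1.7603, c* = (1−0.34)·1.7603 ≈ 1.1618.
At the golden rule the marginal product of capital equals n+g+δ: 0.26·k^(0.26−1) = 0.068. Solving, k_gold = (0.26/0.068)^(1/0.74) ≈ 6.1251.
y_gold = 6.1251^0.26 ≈ 1.6020, c_gold = y_gold − 0.068·k_gold ≈ 1.1854.
Gain: Δc = 1.1854 − 1.1618 ≈ 0.0237.

Δc ≈ 0.024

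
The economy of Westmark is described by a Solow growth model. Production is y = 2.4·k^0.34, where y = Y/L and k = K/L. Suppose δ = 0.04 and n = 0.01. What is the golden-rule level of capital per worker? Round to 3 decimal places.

The effective depreciation rate is n + δ = 0.01 + 0.04 = 0.05.
Maximizing c = f(k) − (n+δ)·k gives f'(k) = n+δ, i.e. 0.34·2.4·k^(0.34−1) = 0.05, so k_gold = (0.34·2.4/0.05)^(1/0.66) ≈ 68.7788.

k_gold ≈ 68.779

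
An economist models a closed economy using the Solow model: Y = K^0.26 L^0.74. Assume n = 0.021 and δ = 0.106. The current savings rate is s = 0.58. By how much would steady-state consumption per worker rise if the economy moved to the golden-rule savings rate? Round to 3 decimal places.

Δc ≈ 0.236

The effective depreciation rate is n + δ = 0.021 + 0.106 = 0.127.
Current steady state (s = 0.58): k* = (0.58/0.127)^(1/0.74) ≈ 7.7873, y* = 7.7873^0.26 ≈ 1.7051, c* = (1−0.58)·1.7051 ≈ 0.7162.
Golden rule sets MPK = n+δ: 0.26·k^(0.26−1) = 0.127, so k_gold = (0.26/0.127)^(1/0.74) ≈ 2.6333.
y_gold = 2.6333^0.26 ≈ 1.2863, c_gold = y_gold − 0.127·k_gold ≈ 0.9518.
Gain: Δc = 0.9518 − 0.7162 ≈ 0.2357.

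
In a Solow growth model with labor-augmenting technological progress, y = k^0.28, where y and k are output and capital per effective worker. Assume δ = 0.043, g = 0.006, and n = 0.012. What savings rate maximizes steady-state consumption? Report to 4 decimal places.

Capital per effective worker breaks even when investment replaces (n + g + δ)·k; here n + g + δ = 0.061.
At the golden rule MPK = n+g+δ, and in any Cobb-Douglas steady state s = (n+g+δ)·k/y = MPK·k/y = capital's share 0.28.

s_gold = 0.2800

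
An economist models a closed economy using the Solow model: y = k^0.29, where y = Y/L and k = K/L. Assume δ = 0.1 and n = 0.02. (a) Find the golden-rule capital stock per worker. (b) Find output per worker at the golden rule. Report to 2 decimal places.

The effective depreciation rate is n + δ = 0.02 + 0.1 = 0.12.
Maximizing c = f(k) − (n+δ)·k gives f'(k) = n+δ, i.e. 0.29·k^(0.29−1) = 0.12, so k_gold = (0.29/0.12)^(1/0.71) ≈ 3.4653.
y_gold = 3.4653^0.29 ≈ 1.4339.

(a) k_gold ≈ 3.47; (b) y_gold ≈ 1.43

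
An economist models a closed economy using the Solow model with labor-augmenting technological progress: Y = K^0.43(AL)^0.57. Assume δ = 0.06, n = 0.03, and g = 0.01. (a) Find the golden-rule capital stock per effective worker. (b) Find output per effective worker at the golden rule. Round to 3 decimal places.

Capital per effective worker breaks even when investment replaces (n + g + δ)·k; here n + g + δ = 0.1.
Golden rule sets MPK = n+g+δ: 0.43·k^(0.43−1) = 0.1, so k_gold = (0.43/0.1)^(1/0.57) ≈ 12.9225.
y_gold = 12.9225^0.43 ≈ 3.0052.

(a) k_gold ≈ 12.923; (b) y_gold ≈ 3.005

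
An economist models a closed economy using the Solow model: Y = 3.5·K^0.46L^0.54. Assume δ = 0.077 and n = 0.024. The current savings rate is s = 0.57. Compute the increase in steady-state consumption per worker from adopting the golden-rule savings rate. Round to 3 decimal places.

Δc ≈ 0.882

n + δ = 0.024 + 0.077 = 0.101.
Current steady state (s = 0.57): k* = (0.57·3.5/0.101)^(1/0.54) ≈ 250.7836, y* = 3.5·250.7836^0.46 ≈ 44.4371, c* = (1−0.57)·44.4371 ≈ 19.1080.
At the golden rule the marginal product of capital equals n+δ: 0.46·3.5·k^(0.46−1) = 0.101. Solving, k_gold = (0.46·3.5/0.101)^(1/0.54) ≈ 168.6010.
y_gold = 3.5·168.6010^0.46 ≈ 37.0189, c_gold = y_gold − 0.101·k_gold ≈ 19.9902.
Gain: Δc = 19.9902 − 19.1080 ≈ 0.8823.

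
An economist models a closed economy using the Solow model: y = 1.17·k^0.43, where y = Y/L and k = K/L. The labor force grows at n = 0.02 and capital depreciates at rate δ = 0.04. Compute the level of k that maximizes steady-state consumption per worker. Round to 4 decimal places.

Capital per worker breaks even when investment replaces (n + δ)·k; here n + δ = 0.06.
Setting f'(k) = n+δ gives 0.43·1.17·k^(0.43−1) = 0.06, hence k_gold = (0.43·1.17/0.06)^(1/0.57) ≈ 41.7043.

k_gold ≈ 41.7043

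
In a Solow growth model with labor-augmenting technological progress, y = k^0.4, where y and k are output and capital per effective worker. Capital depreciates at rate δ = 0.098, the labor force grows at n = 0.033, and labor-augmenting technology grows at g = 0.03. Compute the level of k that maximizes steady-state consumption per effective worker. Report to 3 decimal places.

n + g + δ = 0.033 + 0.03 + 0.098 = 0.161.
Golden rule sets MPK = n+g+δ: 0.4·k^(0.4−1) = 0.161, so k_gold = (0.4/0.161)^(1/0.6) ≈ 4.5575.

k_gold ≈ 4.557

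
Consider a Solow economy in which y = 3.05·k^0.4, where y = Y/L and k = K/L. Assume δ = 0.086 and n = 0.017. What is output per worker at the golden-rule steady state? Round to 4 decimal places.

Capital per worker breaks even when investment replaces (n + δ)·k; here n + δ = 0.103.
Setting f'(k) = n+δ gives 0.4·3.05·k^(0.4−1) = 0.103, hence k_gold = (0.4·3.05/0.103)^(1/0.6) ≈ 61.5466.
Output: y_gold = 3.05·k_gold^0.4 = 3.05·61.5466^0.4 ≈ 15.8483.

y_gold ≈ 15.8483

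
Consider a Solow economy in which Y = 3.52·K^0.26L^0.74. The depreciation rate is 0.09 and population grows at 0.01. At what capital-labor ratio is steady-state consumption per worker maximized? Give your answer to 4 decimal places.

k_gold ≈ 19.9226

n + δ = 0.01 + 0.09 = 0.1.
Maximizing c = f(k) − (n+δ)·k gives f'(k) = n+δ, i.e. 0.26·3.52·k^(0.26−1) = 0.1, so k_gold = (0.26·3.52/0.1)^(1/0.74) ≈ 19.9226.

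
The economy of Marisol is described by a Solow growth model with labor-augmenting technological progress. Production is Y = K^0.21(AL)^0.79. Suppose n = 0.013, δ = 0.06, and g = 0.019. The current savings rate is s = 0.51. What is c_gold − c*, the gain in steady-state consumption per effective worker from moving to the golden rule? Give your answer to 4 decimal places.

Δc ≈ 0.2113

n + g + δ = 0.013 + 0.019 + 0.06 = 0.092.
Current steady state (s = 0.51): k* = (0.51/0.092)^(1/0.79) ≈ 8.7397, y* = 8.7397^0.21 ≈ 1.5766, c* = (1−0.51)·1.5766 ≈ 0.7725.
Maximizing c = f(k) − (n+g+δ)·k gives f'(k) = n+g+δ, i.e. 0.21·k^(0.21−1) = 0.092, so k_gold = (0.21/0.092)^(1/0.79) ≈ 2.8426.
y_gold = 2.8426^0.21 ≈ 1.2453, c_gold = y_gold − 0.092·k_gold ≈ 0.9838.
Gain: Δc = 0.9838 − 0.7725 ≈ 0.2113.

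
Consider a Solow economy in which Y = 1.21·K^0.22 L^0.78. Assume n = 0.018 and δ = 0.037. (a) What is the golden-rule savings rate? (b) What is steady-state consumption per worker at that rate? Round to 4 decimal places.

n + δ = 0.018 + 0.037 = 0.055.
For Cobb-Douglas, s_gold equals capital's share: s_gold = 0.22.
Golden rule sets MPK = n+δ: 0.22·1.21·k^(0.22−1) = 0.055, so k_gold = (0.22·1.21/0.055)^(1/0.78) ≈ 7.5510.
y_gold = 1.21·7.5510^0.22 ≈ 1.8878; c_gold = (1−0.22)·y_gold ≈ 1.4725.

(a) s_gold = 0.2200; (b) c_gold ≈ 1.4725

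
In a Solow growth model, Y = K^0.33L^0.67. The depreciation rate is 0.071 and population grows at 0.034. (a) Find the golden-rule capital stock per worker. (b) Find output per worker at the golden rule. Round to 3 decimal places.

(a) k_gold ≈ 5.524; (b) y_gold ≈ 1.758

The effective depreciation rate is n + δ = 0.034 + 0.071 = 0.105.
Setting f'(k) = n+δ gives 0.33·k^(0.33−1) = 0.105, hence k_gold = (0.33/0.105)^(1/0.67) ≈ 5.5243.
y_gold = 5.5243^0.33 ≈ 1.7577.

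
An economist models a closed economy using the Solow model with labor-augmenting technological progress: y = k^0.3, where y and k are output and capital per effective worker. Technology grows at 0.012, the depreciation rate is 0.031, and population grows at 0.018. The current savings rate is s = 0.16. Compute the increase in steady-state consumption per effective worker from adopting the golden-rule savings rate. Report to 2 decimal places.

n + g + δ = 0.018 + 0.012 + 0.031 = 0.061.
Current steady state (s = 0.16): k* = (0.16/0.061)^(1/0.7) ≈ 3.9653, y* = 3.9653^0.3 ≈ 1.5118, c* = (1−0.16)·1.5118 ≈ 1.2699.
Setting f'(k) = n+g+δ gives 0.3·k^(0.3−1) = 0.061, hence k_gold = (0.3/0.061)^(1/0.7) ≈ 9.7336.
y_gold = 9.7336^0.3 ≈ 1.9792, c_gold = y_gold − 0.061·k_gold ≈ 1.3854.
Gain: Δc = 1.3854 − 1.2699 ≈ 0.1155.

Δc ≈ 0.12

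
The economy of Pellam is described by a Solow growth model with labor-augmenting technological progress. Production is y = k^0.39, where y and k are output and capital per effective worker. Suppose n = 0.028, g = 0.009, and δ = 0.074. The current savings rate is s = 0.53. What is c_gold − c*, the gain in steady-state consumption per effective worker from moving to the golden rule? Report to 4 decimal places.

Δc ≈ 0.0852

Break-even investment rate: n + g + δ = 0.028 + 0.009 + 0.074 = 0.111.
Current steady state (s = 0.53): k* = (0.53/0.111)^(1/0.61) ≈ 12.9729, y* = 12.9729^0.39 ≈ 2.7170, c* = (1−0.53)·2.7170 ≈ 1.2770.
Setting f'(k) = n+g+δ gives 0.39·k^(0.39−1) = 0.111, hence k_gold = (0.39/0.111)^(1/0.61) ≈ 7.8462.
y_gold = 7.8462^0.39 ≈ 2.2331, c_gold = y_gold − 0.111·k_gold ≈ 1.3622.
Gain: Δc = 1.3622 − 1.2770 ≈ 0.0852.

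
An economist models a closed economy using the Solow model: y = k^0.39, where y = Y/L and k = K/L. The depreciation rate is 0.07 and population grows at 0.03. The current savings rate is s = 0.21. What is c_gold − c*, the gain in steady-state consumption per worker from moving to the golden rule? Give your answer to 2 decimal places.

Δc ≈ 0.19

n + δ = 0.03 + 0.07 = 0.1.
Current steady state (s = 0.21): k* = (0.21/0.1)^(1/0.61) ≈ 3.3746, y* = 3.3746^0.39 ≈ 1.6070, c* = (1−0.21)·1.6070 ≈ 1.2695.
Setting f'(k) = n+δ gives 0.39·k^(0.39−1) = 0.1, hence k_gold = (0.39/0.1)^(1/0.61) ≈ 9.3102.
y_gold = 9.3102^0.39 ≈ 2.3872, c_gold = y_gold − 0.1·k_gold ≈ 1.4562.
Gain: Δc = 1.4562 − 1.2695 ≈ 0.1867.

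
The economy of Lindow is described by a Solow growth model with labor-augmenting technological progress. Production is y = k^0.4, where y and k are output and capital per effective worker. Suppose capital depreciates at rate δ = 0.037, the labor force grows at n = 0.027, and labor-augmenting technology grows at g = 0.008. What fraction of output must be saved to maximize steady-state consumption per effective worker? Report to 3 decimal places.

Break-even investment rate: n + g + δ = 0.027 + 0.008 + 0.037 = 0.072.
At the golden rule MPK = n+g+δ, and in any Cobb-Douglas steady state s = (n+g+δ)·k/y = MPK·k/y = capital's share 0.4.

s_gold = 0.400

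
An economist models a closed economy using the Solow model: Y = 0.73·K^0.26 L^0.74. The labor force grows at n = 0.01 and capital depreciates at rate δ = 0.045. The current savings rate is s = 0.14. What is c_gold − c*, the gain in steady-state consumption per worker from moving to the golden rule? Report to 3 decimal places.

The effective depreciation rate is n + δ = 0.01 + 0.045 = 0.055.
Current steady state (s = 0.14): k* = (0.14·0.73/0.055)^(1/0.74) ≈ 2.3101, y* = 0.73·2.3101^0.26 ≈ 0.9075, c* = (1−0.14)·0.9075 ≈ 0.7805.
At the golden rule the marginal product of capital equals n+δ: 0.26·0.73·k^(0.26−1) = 0.055. Solving, k_gold = (0.26·0.73/0.055)^(1/0.74) ≈ 5.3326.
y_gold = 0.73·5.3326^0.26 ≈ 1.1280, c_gold = y_gold − 0.055·k_gold ≈ 0.8348.
Gain: Δc = 0.8348 − 0.7805 ≈ 0.0543.

Δc ≈ 0.054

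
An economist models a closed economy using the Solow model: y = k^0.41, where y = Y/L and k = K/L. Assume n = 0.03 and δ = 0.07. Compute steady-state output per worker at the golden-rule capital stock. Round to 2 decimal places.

y_gold ≈ 2.67

The effective depreciation rate is n + δ = 0.03 + 0.07 = 0.1.
Golden rule sets MPK = n+δ: 0.41·k^(0.41−1) = 0.1, so k_gold = (0.41/0.1)^(1/0.59) ≈ 10.9299.
Output: y_gold = k_gold^0.41 = 10.9299^0.41 ≈ 2.6658.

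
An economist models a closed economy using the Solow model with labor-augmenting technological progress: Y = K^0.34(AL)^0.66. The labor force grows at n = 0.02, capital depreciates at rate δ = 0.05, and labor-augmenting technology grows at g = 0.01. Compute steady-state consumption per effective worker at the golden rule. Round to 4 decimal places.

Capital per effective worker breaks even when investment replaces (n + g + δ)·k; here n + g + δ = 0.08.
Golden rule sets MPK = n+g+δ: 0.34·k^(0.34−1) = 0.08, so k_gold = (0.34/0.08)^(1/0.66) ≈ 8.9558.
y_gold = 8.9558^0.34 ≈ 2.1072.
c_gold = y_gold − (n+g+δ)·k_gold = 2.1072 − 0.08·8.9558 ≈ 1.3908.

c_gold ≈ 1.3908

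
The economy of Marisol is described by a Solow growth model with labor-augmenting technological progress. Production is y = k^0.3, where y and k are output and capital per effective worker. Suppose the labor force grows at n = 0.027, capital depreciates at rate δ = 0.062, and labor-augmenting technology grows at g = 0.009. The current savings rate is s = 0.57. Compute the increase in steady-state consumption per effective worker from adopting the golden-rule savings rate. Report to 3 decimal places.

The effective depreciation rate is n + g + δ = 0.027 + 0.009 + 0.062 = 0.098.
Current steady state (s = 0.57): k* = (0.57/0.098)^(1/0.7) ≈ 12.3696, y* = 12.3696^0.3 ≈ 2.1267, c* = (1−0.57)·2.1267 ≈ 0.9145.
Golden rule sets MPK = n+g+δ: 0.3·k^(0.3−1) = 0.098, so k_gold = (0.3/0.098)^(1/0.7) ≈ 4.9447.
y_gold = 4.9447^0.3 ≈ 1.6153, c_gold = y_gold − 0.098·k_gold ≈ 1.1307.
Gain: Δc = 1.1307 − 0.9145 ≈ 0.2162.

Δc ≈ 0.216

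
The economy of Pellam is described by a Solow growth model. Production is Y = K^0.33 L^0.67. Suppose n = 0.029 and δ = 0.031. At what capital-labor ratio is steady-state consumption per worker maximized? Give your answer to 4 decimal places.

k_gold ≈ 12.7356

Capital per worker breaks even when investment replaces (n + δ)·k; here n + δ = 0.06.
Setting f'(k) = n+δ gives 0.33·k^(0.33−1) = 0.06, hence k_gold = (0.33/0.06)^(1/0.67) ≈ 12.7356.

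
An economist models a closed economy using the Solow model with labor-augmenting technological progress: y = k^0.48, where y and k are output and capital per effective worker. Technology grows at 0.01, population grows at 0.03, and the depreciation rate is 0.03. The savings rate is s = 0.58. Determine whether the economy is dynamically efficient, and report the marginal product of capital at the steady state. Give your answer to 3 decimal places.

dynamically inefficient; MPK ≈ 0.058

n + g + δ = 0.03 + 0.01 + 0.03 = 0.07.
Steady-state k*: s·k^0.48 = 0.07·k gives k* = (0.58/0.07)^(1/0.52) ≈ 58.3471.
MPK = 0.48·58.3471^(-0.52) ≈ 0.0579.
MPK < n+g+δ = 0.07, so the economy is dynamically inefficient (over-saving).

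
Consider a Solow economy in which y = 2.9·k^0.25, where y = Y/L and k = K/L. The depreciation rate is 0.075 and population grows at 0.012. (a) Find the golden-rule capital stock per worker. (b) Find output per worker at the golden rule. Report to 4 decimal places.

Capital per worker breaks even when investment replaces (n + δ)·k; here n + δ = 0.087.
Setting f'(k) = n+δ gives 0.25·2.9·k^(0.25−1) = 0.087, hence k_gold = (0.25·2.9/0.087)^(1/0.75) ≈ 16.8950.
y_gold = 2.9·16.8950^0.25 ≈ 5.8795.

(a) k_gold ≈ 16.8950; (b) y_gold ≈ 5.8795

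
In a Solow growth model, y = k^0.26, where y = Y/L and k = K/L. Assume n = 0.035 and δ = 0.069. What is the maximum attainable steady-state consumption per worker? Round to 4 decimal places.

c_gold ≈ 1.0211

Break-even investment rate: n + δ = 0.035 + 0.069 = 0.104.
Maximizing c = f(k) − (n+δ)·k gives f'(k) = n+δ, i.e. 0.26·k^(0.26−1) = 0.104, so k_gold = (0.26/0.104)^(1/0.74) ≈ 3.4495.
y_gold = 3.4495^0.26 ≈ 1.3798.
c_gold = y_gold − (n+δ)·k_gold = 1.3798 − 0.104·3.4495 ≈ 1.0211.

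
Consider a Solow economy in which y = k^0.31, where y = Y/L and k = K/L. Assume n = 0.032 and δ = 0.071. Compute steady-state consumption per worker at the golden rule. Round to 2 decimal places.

c_gold ≈ 1.13

n + δ = 0.032 + 0.071 = 0.103.
At the golden rule the marginal product of capital equals n+δ: 0.31·k^(0.31−1) = 0.103. Solving, k_gold = (0.31/0.103)^(1/0.69) ≈ 4.9376.
y_gold = 4.9376^0.31 ≈ 1.6405.
c_gold = y_gold − (n+δ)·k_gold = 1.6405 − 0.103·4.9376 ≈ 1.1320.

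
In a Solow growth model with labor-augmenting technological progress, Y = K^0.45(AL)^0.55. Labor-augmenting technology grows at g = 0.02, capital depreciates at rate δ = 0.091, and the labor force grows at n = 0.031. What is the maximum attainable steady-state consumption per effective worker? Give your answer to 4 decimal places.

The effective depreciation rate is n + g + δ = 0.031 + 0.02 + 0.091 = 0.142.
Golden rule sets MPK = n+g+δ: 0.45·k^(0.45−1) = 0.142, so k_gold = (0.45/0.142)^(1/0.55) ≈ 8.1428.
y_gold = 8.1428^0.45 ≈ 2.5695.
c_gold = y_gold − (n+g+δ)·k_gold = 2.5695 − 0.142·8.1428 ≈ 1.4132.

c_gold ≈ 1.4132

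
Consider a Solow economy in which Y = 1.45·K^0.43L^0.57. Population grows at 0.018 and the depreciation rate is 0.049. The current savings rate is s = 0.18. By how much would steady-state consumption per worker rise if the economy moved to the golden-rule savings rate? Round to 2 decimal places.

Δc ≈ 1.13

Capital per worker breaks even when investment replaces (n + δ)·k; here n + δ = 0.067.
Current steady state (s = 0.18): k* = (0.18·1.45/0.067)^(1/0.57) ≈ 10.8663, y* = 1.45·10.8663^0.43 ≈ 4.0447, c* = (1−0.18)·4.0447 ≈ 3.3166.
Setting f'(k) = n+δ gives 0.43·1.45·k^(0.43−1) = 0.067, hence k_gold = (0.43·1.45/0.067)^(1/0.57) ≈ 50.0705.
y_gold = 1.45·50.0705^0.43 ≈ 7.8017, c_gold = y_gold − 0.067·k_gold ≈ 4.4470.
Gain: Δc = 4.4470 − 3.3166 ≈ 1.1303.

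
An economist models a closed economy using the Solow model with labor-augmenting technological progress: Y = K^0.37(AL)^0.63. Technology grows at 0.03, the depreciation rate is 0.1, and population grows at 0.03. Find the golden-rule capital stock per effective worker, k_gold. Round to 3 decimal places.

k_gold ≈ 3.784

Break-even investment rate: n + g + δ = 0.03 + 0.03 + 0.1 = 0.16.
Setting f'(k) = n+g+δ gives 0.37·k^(0.37−1) = 0.16, hence k_gold = (0.37/0.16)^(1/0.63) ≈ 3.7836.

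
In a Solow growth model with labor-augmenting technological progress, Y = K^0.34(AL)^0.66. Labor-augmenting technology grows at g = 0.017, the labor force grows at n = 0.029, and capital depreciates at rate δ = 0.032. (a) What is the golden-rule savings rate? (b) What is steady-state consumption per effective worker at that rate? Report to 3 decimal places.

(a) s_gold = 0.340; (b) c_gold ≈ 1.409

n + g + δ = 0.029 + 0.017 + 0.032 = 0.078.
For Cobb-Douglas, s_gold equals capital's share: s_gold = 0.34.
At the golden rule the marginal product of capital equals n+g+δ: 0.34·k^(0.34−1) = 0.078. Solving, k_gold = (0.34/0.078)^(1/0.66) ≈ 9.3060.
y_gold = 9.3060^0.34 ≈ 2.1349; c_gold = (1−0.34)·y_gold ≈ 1.4090.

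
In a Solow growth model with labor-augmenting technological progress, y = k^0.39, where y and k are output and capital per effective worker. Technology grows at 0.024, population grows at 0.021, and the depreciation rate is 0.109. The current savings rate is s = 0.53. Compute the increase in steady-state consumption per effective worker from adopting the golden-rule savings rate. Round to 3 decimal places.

Break-even investment rate: n + g + δ = 0.021 + 0.024 + 0.109 = 0.154.
Current steady state (s = 0.53): k* = (0.53/0.154)^(1/0.61) ≈ 7.5845, y* = 7.5845^0.39 ≈ 2.2038, c* = (1−0.53)·2.2038 ≈ 1.0358.
Maximizing c = f(k) − (n+g+δ)·k gives f'(k) = n+g+δ, i.e. 0.39·k^(0.39−1) = 0.154, so k_gold = (0.39/0.154)^(1/0.61) ≈ 4.5872.
y_gold = 4.5872^0.39 ≈ 1.8114, c_gold = y_gold − 0.154·k_gold ≈ 1.1049.
Gain: Δc = 1.1049 − 1.0358 ≈ 0.0691.

Δc ≈ 0.069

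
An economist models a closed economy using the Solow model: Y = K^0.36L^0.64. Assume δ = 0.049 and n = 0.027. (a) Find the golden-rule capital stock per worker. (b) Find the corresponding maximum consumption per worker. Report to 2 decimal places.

Capital per worker breaks even when investment replaces (n + δ)·k; here n + δ = 0.076.
Maximizing c = f(k) − (n+δ)·k gives f'(k) = n+δ, i.e. 0.36·k^(0.36−1) = 0.076, so k_gold = (0.36/0.076)^(1/0.64) ≈ 11.3619.
y_gold = 11.3619^0.36 ≈ 2.3986; c_gold = y_gold − 0.076·k_gold ≈ 1.5351.

(a) k_gold ≈ 11.36; (b) c_gold ≈ 1.54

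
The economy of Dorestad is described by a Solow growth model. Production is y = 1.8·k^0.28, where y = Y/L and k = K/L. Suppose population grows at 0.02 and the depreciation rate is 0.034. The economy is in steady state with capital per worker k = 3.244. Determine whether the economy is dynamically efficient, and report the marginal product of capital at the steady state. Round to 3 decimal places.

dynamically efficient; MPK ≈ 0.216

The effective depreciation rate is n + δ = 0.02 + 0.034 = 0.054.
MPK = 0.28·1.8·k^(0.28−1) = 0.28·1.8·3.244^(-0.72) ≈ 0.2160.
MPK > 0.054, so the economy is dynamically efficient (under-saving).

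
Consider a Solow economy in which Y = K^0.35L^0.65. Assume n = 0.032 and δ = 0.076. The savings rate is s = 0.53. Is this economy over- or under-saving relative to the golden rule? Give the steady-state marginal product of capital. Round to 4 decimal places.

over-saving; MPK ≈ 0.0713

Break-even investment rate: n + δ = 0.032 + 0.076 = 0.108.
Steady-state k*: s·k^0.35 = 0.108·k gives k* = (0.53/0.108)^(1/0.65) ≈ 11.5571.
MPK = 0.35·11.5571^(-0.65) ≈ 0.0713.
MPK < n+δ = 0.108, so the economy is dynamically inefficient (over-saving).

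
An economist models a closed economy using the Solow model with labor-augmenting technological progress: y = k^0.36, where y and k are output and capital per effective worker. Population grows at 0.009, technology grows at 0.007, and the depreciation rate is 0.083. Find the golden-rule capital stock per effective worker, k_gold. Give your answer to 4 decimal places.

k_gold ≈ 7.5170

The effective depreciation rate is n + g + δ = 0.009 + 0.007 + 0.083 = 0.099.
Setting f'(k) = n+g+δ gives 0.36·k^(0.36−1) = 0.099, hence k_gold = (0.36/0.099)^(1/0.64) ≈ 7.5170.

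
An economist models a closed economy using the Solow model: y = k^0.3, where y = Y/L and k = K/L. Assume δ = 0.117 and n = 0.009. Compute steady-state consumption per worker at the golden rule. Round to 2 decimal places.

c_gold ≈ 1.02

Break-even investment rate: n + δ = 0.009 + 0.117 = 0.126.
At the golden rule the marginal product of capital equals n+δ: 0.3·k^(0.3−1) = 0.126. Solving, k_gold = (0.3/0.126)^(1/0.7) ≈ 3.4531.
y_gold = 3.4531^0.3 ≈ 1.4503.
c_gold = y_gold − (n+δ)·k_gold = 1.4503 − 0.126·3.4531 ≈ 1.0152.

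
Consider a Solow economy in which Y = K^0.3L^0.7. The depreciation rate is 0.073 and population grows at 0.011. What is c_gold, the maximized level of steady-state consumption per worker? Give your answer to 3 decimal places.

Capital per worker breaks even when investment replaces (n + δ)·k; here n + δ = 0.084.
Setting f'(k) = n+δ gives 0.3·k^(0.3−1) = 0.084, hence k_gold = (0.3/0.084)^(1/0.7) ≈ 6.1627.
y_gold = 6.1627^0.3 ≈ 1.7256.
c_gold = y_gold − (n+δ)·k_gold = 1.7256 − 0.084·6.1627 ≈ 1.2079.

c_gold ≈ 1.208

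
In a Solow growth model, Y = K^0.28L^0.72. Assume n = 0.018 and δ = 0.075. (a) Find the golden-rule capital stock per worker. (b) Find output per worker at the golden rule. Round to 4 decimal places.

(a) k_gold ≈ 4.6220; (b) y_gold ≈ 1.5352

The effective depreciation rate is n + δ = 0.018 + 0.075 = 0.093.
Setting f'(k) = n+δ gives 0.28·k^(0.28−1) = 0.093, hence k_gold = (0.28/0.093)^(1/0.72) ≈ 4.6220.
y_gold = 4.6220^0.28 ≈ 1.5352.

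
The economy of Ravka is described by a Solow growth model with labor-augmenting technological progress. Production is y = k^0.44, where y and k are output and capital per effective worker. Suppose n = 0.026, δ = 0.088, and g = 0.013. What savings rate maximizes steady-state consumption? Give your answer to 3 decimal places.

n + g + δ = 0.026 + 0.013 + 0.088 = 0.127.
At the golden rule MPK = n+g+δ, and in any Cobb-Douglas steady state s = (n+g+δ)·k/y = MPK·k/y = capital's share 0.44.

s_gold = 0.440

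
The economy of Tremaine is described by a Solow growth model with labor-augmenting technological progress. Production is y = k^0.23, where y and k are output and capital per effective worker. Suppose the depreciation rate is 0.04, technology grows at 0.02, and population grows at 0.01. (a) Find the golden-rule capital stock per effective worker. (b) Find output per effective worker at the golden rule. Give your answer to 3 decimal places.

(a) k_gold ≈ 4.688; (b) y_gold ≈ 1.427

Break-even investment rate: n + g + δ = 0.01 + 0.02 + 0.04 = 0.07.
Setting f'(k) = n+g+δ gives 0.23·k^(0.23−1) = 0.07, hence k_gold = (0.23/0.07)^(1/0.77) ≈ 4.6876.
y_gold = 4.6876^0.23 ≈ 1.4267.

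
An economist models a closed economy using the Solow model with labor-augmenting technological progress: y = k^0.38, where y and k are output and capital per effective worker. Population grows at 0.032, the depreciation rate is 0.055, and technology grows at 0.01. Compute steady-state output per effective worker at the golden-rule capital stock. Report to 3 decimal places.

y_gold ≈ 2.309

Break-even investment rate: n + g + δ = 0.032 + 0.01 + 0.055 = 0.097.
Maximizing c = f(k) − (n+g+δ)·k gives f'(k) = n+g+δ, i.e. 0.38·k^(0.38−1) = 0.097, so k_gold = (0.38/0.097)^(1/0.62) ≈ 9.0463.
Output: y_gold = k_gold^0.38 = 9.0463^0.38 ≈ 2.3092.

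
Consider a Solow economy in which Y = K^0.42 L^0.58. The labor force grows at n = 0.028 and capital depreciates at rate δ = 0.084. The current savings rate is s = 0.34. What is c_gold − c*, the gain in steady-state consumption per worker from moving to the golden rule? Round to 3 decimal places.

Δc ≈ 0.036

n + δ = 0.028 + 0.084 = 0.112.
Current steady state (s = 0.34): k* = (0.34/0.112)^(1/0.58) ≈ 6.7840, y* = 6.7840^0.42 ≈ 2.2347, c* = (1−0.34)·2.2347 ≈ 1.4749.
At the golden rule the marginal product of capital equals n+δ: 0.42·k^(0.42−1) = 0.112. Solving, k_gold = (0.42/0.112)^(1/0.58) ≈ 9.7658.
y_gold = 9.7658^0.42 ≈ 2.6042, c_gold = y_gold − 0.112·k_gold ≈ 1.5104.
Gain: Δc = 1.5104 − 1.4749 ≈ 0.0355.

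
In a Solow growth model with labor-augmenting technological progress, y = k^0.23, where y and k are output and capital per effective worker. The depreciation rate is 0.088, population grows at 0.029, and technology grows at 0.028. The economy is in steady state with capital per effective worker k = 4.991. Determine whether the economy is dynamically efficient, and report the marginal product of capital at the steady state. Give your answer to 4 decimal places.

The effective depreciation rate is n + g + δ = 0.029 + 0.028 + 0.088 = 0.145.
MPK = 0.23·k^(0.23−1) = 0.23·4.991^(-0.77) ≈ 0.0667.
MPK < 0.145, so the economy is dynamically inefficient (over-saving).

dynamically inefficient; MPK ≈ 0.0667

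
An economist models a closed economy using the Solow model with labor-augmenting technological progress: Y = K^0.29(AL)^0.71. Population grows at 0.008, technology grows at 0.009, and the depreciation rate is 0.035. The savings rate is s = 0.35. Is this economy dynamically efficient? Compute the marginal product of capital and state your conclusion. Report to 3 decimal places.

Break-even investment rate: n + g + δ = 0.008 + 0.009 + 0.035 = 0.052.
Steady-state k*: s·k^0.29 = 0.052·k gives k* = (0.35/0.052)^(1/0.71) ≈ 14.6652.
MPK = 0.29·14.6652^(-0.71) ≈ 0.0431.
MPK < n+g+δ = 0.052, so the economy is dynamically inefficient (over-saving).

dynamically inefficient; MPK ≈ 0.043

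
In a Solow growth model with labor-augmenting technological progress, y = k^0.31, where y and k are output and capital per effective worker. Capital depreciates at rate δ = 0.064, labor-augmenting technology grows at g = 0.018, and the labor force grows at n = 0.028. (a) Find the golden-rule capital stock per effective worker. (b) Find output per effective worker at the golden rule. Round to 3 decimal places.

n + g + δ = 0.028 + 0.018 + 0.064 = 0.11.
Maximizing c = f(k) − (n+g+δ)·k gives f'(k) = n+g+δ, i.e. 0.31·k^(0.31−1) = 0.11, so k_gold = (0.31/0.11)^(1/0.69) ≈ 4.4888.
y_gold = 4.4888^0.31 ≈ 1.5928.

(a) k_gold ≈ 4.489; (b) y_gold ≈ 1.593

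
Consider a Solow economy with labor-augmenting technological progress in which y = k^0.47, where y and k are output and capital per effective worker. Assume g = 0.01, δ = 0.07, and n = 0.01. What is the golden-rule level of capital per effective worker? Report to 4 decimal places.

k_gold ≈ 22.6175

Capital per effective worker breaks even when investment replaces (n + g + δ)·k; here n + g + δ = 0.09.
At the golden rule the marginal product of capital equals n+g+δ: 0.47·k^(0.47−1) = 0.09. Solving, k_gold = (0.47/0.09)^(1/0.53) ≈ 22.6175.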